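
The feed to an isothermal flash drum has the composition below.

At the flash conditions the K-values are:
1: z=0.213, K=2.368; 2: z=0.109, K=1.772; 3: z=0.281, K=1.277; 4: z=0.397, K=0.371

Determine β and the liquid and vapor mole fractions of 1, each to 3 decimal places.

Iterate (Newton) starting at β = 0.44:
  β = 0.440: g = -0.0312, g' = -0.509 → β = 0.379
  β = 0.379: g = -0.0003, g' = -0.500 → β = 0.378
Converged at β = 0.378.
Compositions from xᵢ = zᵢ/(1+β(Kᵢ−1)), yᵢ = Kᵢxᵢ:
  1: x = 0.140, y = 0.332
  2: x = 0.084, y = 0.150
  3: x = 0.254, y = 0.325
  4: x = 0.521, y = 0.193

β = 0.378, x_1 = 0.140, y_1 = 0.332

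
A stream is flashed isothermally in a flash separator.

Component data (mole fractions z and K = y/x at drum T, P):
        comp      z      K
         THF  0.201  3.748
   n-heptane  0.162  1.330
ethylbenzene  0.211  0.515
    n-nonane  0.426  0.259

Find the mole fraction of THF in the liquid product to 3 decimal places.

x_THF = 0.148

Newton–Raphson from ψ = 0.5:
  ψ = 0.500: g = -0.3580, g' = -0.959 → ψ = 0.127
  ψ = 0.127: g = 0.0036, g' = -1.192 → ψ = 0.130
Converged at ψ = 0.130.
Compositions from xᵢ = zᵢ/(1+ψ(Kᵢ−1)), yᵢ = Kᵢxᵢ:
  THF: x = 0.148, y = 0.555
  n-heptane: x = 0.155, y = 0.207
  ethylbenzene: x = 0.225, y = 0.116
  n-nonane: x = 0.471, y = 0.122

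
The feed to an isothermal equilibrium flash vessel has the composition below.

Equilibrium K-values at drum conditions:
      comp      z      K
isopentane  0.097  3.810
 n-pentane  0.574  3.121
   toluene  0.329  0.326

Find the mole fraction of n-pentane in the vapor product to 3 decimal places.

Iterate (Newton) starting at ψ = 0.56:
  ψ = 0.560: g = 0.3062, g' = -1.041 → ψ = 0.854
  ψ = 0.854: g = -0.0095, g' = -1.223 → ψ = 0.846
Converged at ψ = 0.846.
Compositions from xᵢ = zᵢ/(1+ψ(Kᵢ−1)), yᵢ = Kᵢxᵢ:
  isopentane: x = 0.029, y = 0.109
  n-pentane: x = 0.205, y = 0.641
  toluene: x = 0.766, y = 0.250

y_n-pentane = 0.641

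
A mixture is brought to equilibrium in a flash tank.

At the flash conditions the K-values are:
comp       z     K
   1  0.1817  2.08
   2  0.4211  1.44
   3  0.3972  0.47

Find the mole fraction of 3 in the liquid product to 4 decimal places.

x_3 = 0.5326

Material balance + equilibrium reduce to Σ zᵢ(Kᵢ−1)/(1+β(Kᵢ−1)) = 0.
g(0) = ΣzᵢKᵢ − 1 = 0.1710 and g(1) = 1 − Σzᵢ/Kᵢ = -0.2249, so a root lies in (0, 1).
Newton iteration, β⁰ = 0.57:
  β = 0.5700: g = -0.03205, g' = -0.3624 → β = 0.4816
  β = 0.4816: g = -0.00068, g' = -0.3484 → β = 0.4796
Converged at β = 0.4796.
Compositions from xᵢ = zᵢ/(1+β(Kᵢ−1)), yᵢ = Kᵢxᵢ:
  1: x = 0.1197, y = 0.2490
  2: x = 0.3477, y = 0.5007
  3: x = 0.5326, y = 0.2503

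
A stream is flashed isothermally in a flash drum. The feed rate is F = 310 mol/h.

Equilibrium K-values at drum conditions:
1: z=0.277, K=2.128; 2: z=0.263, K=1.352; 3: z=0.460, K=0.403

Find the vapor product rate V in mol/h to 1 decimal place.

V = 81.5 mol/h

Newton–Raphson from ψ = 0.5:
  ψ = 0.500: g = -0.1130, g' = -0.501 → ψ = 0.274
  ψ = 0.274: g = -0.0054, g' = -0.467 → ψ = 0.263
Converged at ψ = 0.263.
Then V = ψ·F = 0.2629·310 = 81.5 mol/h and L = F − V = 228.5 mol/h.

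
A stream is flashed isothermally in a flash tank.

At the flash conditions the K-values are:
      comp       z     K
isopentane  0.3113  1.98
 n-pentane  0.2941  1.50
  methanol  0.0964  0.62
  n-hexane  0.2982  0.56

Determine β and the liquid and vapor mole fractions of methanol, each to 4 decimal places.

β = 0.8695, x_methanol = 0.1440, y_methanol = 0.0893

Newton–Raphson from β = 0.5:
  β = 0.5000: g = 0.10895, g' = -0.2978 → β = 0.8658
  β = 0.8658: g = 0.00112, g' = -0.3049 → β = 0.8695
Converged at β = 0.8695.
Compositions from xᵢ = zᵢ/(1+β(Kᵢ−1)), yᵢ = Kᵢxᵢ:
  isopentane: x = 0.1681, y = 0.3328
  n-pentane: x = 0.2050, y = 0.3075
  methanol: x = 0.1440, y = 0.0893
  n-hexane: x = 0.4830, y = 0.2705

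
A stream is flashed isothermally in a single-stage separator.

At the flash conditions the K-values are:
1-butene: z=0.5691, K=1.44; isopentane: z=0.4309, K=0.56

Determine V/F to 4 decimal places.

V/F = 0.3141

Material balance + equilibrium reduce to Σ zᵢ(Kᵢ−1)/(1+V/F(Kᵢ−1)) = 0.
g(0) = ΣzᵢKᵢ − 1 = 0.0608 and g(1) = 1 − Σzᵢ/Kᵢ = -0.1647, so a root lies in (0, 1).
Binary case is linear: z₁(K₁−1)(1+V/F(K₂−1)) + z₂(K₂−1)(1+V/F(K₁−1)) = 0
⇒ V/F = [z₁(K₁−1)+z₂(K₂−1)] / [−(K₁−1)(K₂−1)] = 0.06081/0.19360 = 0.3141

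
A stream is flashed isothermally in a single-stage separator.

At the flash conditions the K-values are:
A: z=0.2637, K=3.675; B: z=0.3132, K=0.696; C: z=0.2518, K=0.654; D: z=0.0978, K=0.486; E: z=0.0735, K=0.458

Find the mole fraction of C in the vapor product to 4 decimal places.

y_C = 0.1934

Rachford–Rice: g(ψ) = Σ zᵢ(Kᵢ−1)/(1+ψ(Kᵢ−1)) = 0.
Feasibility: ΣzᵢKᵢ = 1.4330, Σzᵢ/Kᵢ = 1.2685 — both > 1, two phases present.
Newton iteration, ψ⁰ = 0.57:
  ψ = 0.5700: g = -0.07305, g' = -0.4820 → ψ = 0.4185
  ψ = 0.4185: g = 0.00630, g' = -0.5774 → ψ = 0.4294
  ψ = 0.4294: g = 0.00005, g' = -0.5678 → ψ = 0.4295
Converged at ψ = 0.4295.
Compositions from xᵢ = zᵢ/(1+ψ(Kᵢ−1)), yᵢ = Kᵢxᵢ:
  A: x = 0.1227, y = 0.4510
  B: x = 0.3602, y = 0.2507
  C: x = 0.2957, y = 0.1934
  D: x = 0.1255, y = 0.0610
  E: x = 0.0958, y = 0.0439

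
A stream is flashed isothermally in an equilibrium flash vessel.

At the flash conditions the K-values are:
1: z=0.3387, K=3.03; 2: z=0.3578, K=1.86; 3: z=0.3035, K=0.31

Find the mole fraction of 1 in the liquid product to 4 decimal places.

Material balance + equilibrium reduce to Σ zᵢ(Kᵢ−1)/(1+ψ(Kᵢ−1)) = 0.
Feasibility: ΣzᵢKᵢ = 1.7859, Σzᵢ/Kᵢ = 1.2832 — both > 1, two phases present.
Newton iteration, ψ⁰ = 0.6:
  ψ = 0.6000: g = 0.15560, g' = -0.8196 → ψ = 0.7898
  ψ = 0.7898: g = -0.01290, g' = -0.9977 → ψ = 0.7769
  ψ = 0.7769: g = -0.00014, g' = -0.9766 → ψ = 0.7768
Converged at ψ = 0.7768.
Compositions from xᵢ = zᵢ/(1+ψ(Kᵢ−1)), yᵢ = Kᵢxᵢ:
  1: x = 0.1314, y = 0.3983
  2: x = 0.2145, y = 0.3990
  3: x = 0.6541, y = 0.2028

x_1 = 0.1314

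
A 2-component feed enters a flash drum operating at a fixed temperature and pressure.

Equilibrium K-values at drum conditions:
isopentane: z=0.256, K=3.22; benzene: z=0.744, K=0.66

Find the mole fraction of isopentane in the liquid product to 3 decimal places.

x_isopentane = 0.133

Let β = V/F and solve Σ zᵢ(Kᵢ−1)/(1+β(Kᵢ−1)) = 0.
g(0) = ΣzᵢKᵢ − 1 = 0.315 and g(1) = 1 − Σzᵢ/Kᵢ = -0.207, so a root lies in (0, 1).
Binary case is linear: z₁(K₁−1)(1+β(K₂−1)) + z₂(K₂−1)(1+β(K₁−1)) = 0
⇒ β = [z₁(K₁−1)+z₂(K₂−1)] / [−(K₁−1)(K₂−1)] = 0.3154/0.7548 = 0.418
Compositions from xᵢ = zᵢ/(1+β(Kᵢ−1)), yᵢ = Kᵢxᵢ:
  isopentane: x = 0.133, y = 0.428
  benzene: x = 0.867, y = 0.572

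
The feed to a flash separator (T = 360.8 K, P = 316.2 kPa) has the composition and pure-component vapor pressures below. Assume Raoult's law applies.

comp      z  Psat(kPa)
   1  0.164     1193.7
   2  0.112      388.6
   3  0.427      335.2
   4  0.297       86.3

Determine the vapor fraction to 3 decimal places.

Raoult's law: Kᵢ = Pᵢˢᵃᵗ/P = Pᵢˢᵃᵗ/316.2.
  K_1 = 1193.7/316.2 = 3.77514, K_2 = 388.6/316.2 = 1.22897, K_3 = 335.2/316.2 = 1.06009, K_4 = 86.3/316.2 = 0.27293
Let ψ = V/F and solve Σ zᵢ(Kᵢ−1)/(1+ψ(Kᵢ−1)) = 0.
Check two-phase: ΣzᵢKᵢ = 1.290 > 1 and Σzᵢ/Kᵢ = 1.626 > 1, so g(0) = 0.290 > 0 and g(1) = -0.626 < 0.
Newton–Raphson from ψ = 0.5:
  ψ = 0.500: g = -0.1007, g' = -0.615 → ψ = 0.336
  ψ = 0.336: g = -0.0014, g' = -0.620 → ψ = 0.334
Converged at ψ = 0.334.

ψ = 0.334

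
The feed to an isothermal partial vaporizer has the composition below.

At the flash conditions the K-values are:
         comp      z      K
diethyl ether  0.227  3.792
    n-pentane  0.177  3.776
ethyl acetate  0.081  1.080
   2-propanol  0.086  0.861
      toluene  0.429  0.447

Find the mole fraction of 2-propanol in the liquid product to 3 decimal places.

Rachford–Rice: g(β) = Σ zᵢ(Kᵢ−1)/(1+β(Kᵢ−1)) = 0.
Feasibility: ΣzᵢKᵢ = 1.882, Σzᵢ/Kᵢ = 1.241 — both > 1, two phases present.
Newton iteration, β⁰ = 0.5:
  β = 0.500: g = 0.1358, g' = -0.800 → β = 0.670
  β = 0.670: g = 0.0090, g' = -0.715 → β = 0.682
Converged at β = 0.682.
Compositions from xᵢ = zᵢ/(1+β(Kᵢ−1)), yᵢ = Kᵢxᵢ:
  diethyl ether: x = 0.078, y = 0.296
  n-pentane: x = 0.061, y = 0.231
  ethyl acetate: x = 0.077, y = 0.083
  2-propanol: x = 0.095, y = 0.082
  toluene: x = 0.689, y = 0.308

x_2-propanol = 0.095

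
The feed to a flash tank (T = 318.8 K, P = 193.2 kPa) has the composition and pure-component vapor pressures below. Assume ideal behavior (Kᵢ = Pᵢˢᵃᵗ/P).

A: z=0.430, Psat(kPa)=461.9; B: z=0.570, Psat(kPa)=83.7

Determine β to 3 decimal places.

Raoult's law: Kᵢ = Pᵢˢᵃᵗ/P = Pᵢˢᵃᵗ/193.2.
  K_A = 461.9/193.2 = 2.39079, K_B = 83.7/193.2 = 0.43323
Rachford–Rice: g(β) = Σ zᵢ(Kᵢ−1)/(1+β(Kᵢ−1)) = 0.
Feasibility: ΣzᵢKᵢ = 1.275, Σzᵢ/Kᵢ = 1.496 — both > 1, two phases present.
Binary case is linear: z₁(K₁−1)(1+β(K₂−1)) + z₂(K₂−1)(1+β(K₁−1)) = 0
⇒ β = [z₁(K₁−1)+z₂(K₂−1)] / [−(K₁−1)(K₂−1)] = 0.2750/0.7883 = 0.349

β = 0.349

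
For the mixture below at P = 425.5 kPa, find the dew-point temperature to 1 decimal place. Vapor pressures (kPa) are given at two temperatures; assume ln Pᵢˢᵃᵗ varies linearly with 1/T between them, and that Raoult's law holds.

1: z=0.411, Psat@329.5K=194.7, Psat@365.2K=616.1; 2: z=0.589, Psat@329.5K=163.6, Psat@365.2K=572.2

Dew-point temperature: Σzᵢ·P/Pᵢˢᵃᵗ(T) = 1. Interpolate ln Pᵢˢᵃᵗ = aᵢ + bᵢ/T.
  T = 329.5 K: ΣzᵢP/Pᵢˢᵃᵗ = 2.4301
  T = 365.2 K: ΣzᵢP/Pᵢˢᵃᵗ = 0.7218
  T = 347.4 K: ΣzᵢP/Pᵢˢᵃᵗ = 1.2812
  T = 356.3 K: ΣzᵢP/Pᵢˢᵃᵗ = 0.9548
  T = 351.9 K: ΣzᵢP/Pᵢˢᵃᵗ = 1.1021
  T = 354.1 K: ΣzᵢP/Pᵢˢᵃᵗ = 1.0253
Interpolating between 354.1 K and 356.3 K gives T ≈ 354.9 K.

T = 354.9 K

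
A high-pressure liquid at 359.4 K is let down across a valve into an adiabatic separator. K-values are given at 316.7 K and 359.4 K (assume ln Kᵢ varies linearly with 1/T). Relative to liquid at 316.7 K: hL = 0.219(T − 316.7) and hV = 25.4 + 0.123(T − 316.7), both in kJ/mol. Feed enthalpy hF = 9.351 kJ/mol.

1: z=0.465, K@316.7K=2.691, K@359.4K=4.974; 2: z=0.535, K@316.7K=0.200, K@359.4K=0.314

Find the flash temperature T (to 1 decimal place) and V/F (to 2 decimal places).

T = 323.0 K, V/F = 0.32

Adiabatic flash: solve Rachford–Rice at each trial T, then check hF = ψ·hV(T) + (1−ψ)·hL(T).
  T = 316.7 K: K = (2.691, 0.200), RR gives ψ = 0.265, H_out = 6.728 kJ/mol
  T = 359.4 K: K = (4.974, 0.314), RR gives ψ = 0.543, H_out = 20.922 kJ/mol
  T = 338.0 K: K = (3.728, 0.254), RR gives ψ = 0.427, H_out = 14.643 kJ/mol
  T = 327.4 K: K = (3.186, 0.226), RR gives ψ = 0.356, H_out = 11.030 kJ/mol
  T = 322.0 K: K = (2.930, 0.213), RR gives ψ = 0.314, H_out = 8.966 kJ/mol
  T = 324.7 K: K = (3.057, 0.220), RR gives ψ = 0.336, H_out = 10.021 kJ/mol
  T = 323.4 K: K = (2.995, 0.216), RR gives ψ = 0.325, H_out = 9.520 kJ/mol
Linear interpolation between T = 322.0 (H_out = 8.966) and T = 323.4 (H_out = 9.520) on hF = 9.351 gives T ≈ 323.0 K, at which ψ = 0.32.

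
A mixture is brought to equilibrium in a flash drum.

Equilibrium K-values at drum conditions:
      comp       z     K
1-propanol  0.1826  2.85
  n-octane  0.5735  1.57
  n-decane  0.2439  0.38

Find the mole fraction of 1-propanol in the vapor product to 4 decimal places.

y_1-propanol = 0.1951

Material balance + equilibrium reduce to Σ zᵢ(Kᵢ−1)/(1+V/F(Kᵢ−1)) = 0.
Feasibility: ΣzᵢKᵢ = 1.5135, Σzᵢ/Kᵢ = 1.0712 — both > 1, two phases present.
Newton iteration, V/F⁰ = 0.5:
  V/F = 0.5000: g = 0.21072, g' = -0.4784 → V/F = 0.9405
  V/F = 0.9405: g = -0.02660, g' = -0.7016 → V/F = 0.9025
  V/F = 0.9025: g = -0.00097, g' = -0.6523 → V/F = 0.9011
Converged at V/F = 0.9011.
Compositions from xᵢ = zᵢ/(1+V/F(Kᵢ−1)), yᵢ = Kᵢxᵢ:
  1-propanol: x = 0.0685, y = 0.1951
  n-octane: x = 0.3789, y = 0.5949
  n-decane: x = 0.5526, y = 0.2100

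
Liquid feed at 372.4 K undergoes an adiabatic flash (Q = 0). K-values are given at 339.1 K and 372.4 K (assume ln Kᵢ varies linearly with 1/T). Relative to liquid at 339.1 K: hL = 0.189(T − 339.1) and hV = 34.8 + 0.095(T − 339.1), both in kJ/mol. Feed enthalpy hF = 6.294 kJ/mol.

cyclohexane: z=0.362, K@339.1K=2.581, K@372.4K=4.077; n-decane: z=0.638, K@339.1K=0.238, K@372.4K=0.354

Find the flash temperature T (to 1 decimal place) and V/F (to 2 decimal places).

T = 346.0 K, V/F = 0.15

Adiabatic flash: solve Rachford–Rice at each trial T, then check hF = ψ·hV(T) + (1−ψ)·hL(T).
  T = 339.1 K: K = (2.581, 0.238), RR gives ψ = 0.072, H_out = 2.489 kJ/mol
  T = 372.4 K: K = (4.077, 0.354), RR gives ψ = 0.353, H_out = 17.474 kJ/mol
  T = 355.8 K: K = (3.281, 0.293), RR gives ψ = 0.232, H_out = 10.880 kJ/mol
  T = 347.5 K: K = (2.921, 0.265), RR gives ψ = 0.160, H_out = 7.039 kJ/mol
  T = 343.3 K: K = (2.748, 0.251), RR gives ψ = 0.118, H_out = 4.868 kJ/mol
  T = 345.4 K: K = (2.833, 0.258), RR gives ψ = 0.140, H_out = 5.977 kJ/mol
Linear interpolation between T = 345.4 (H_out = 5.977) and T = 347.5 (H_out = 7.039) on hF = 6.294 gives T ≈ 346.0 K, at which ψ = 0.15.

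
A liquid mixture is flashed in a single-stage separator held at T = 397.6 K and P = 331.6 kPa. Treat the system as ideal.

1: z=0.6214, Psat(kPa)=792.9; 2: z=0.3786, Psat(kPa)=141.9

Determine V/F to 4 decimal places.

V/F = 0.8141

Raoult's law: Kᵢ = Pᵢˢᵃᵗ/P = Pᵢˢᵃᵗ/331.6.
  K_1 = 792.9/331.6 = 2.391134, K_2 = 141.9/331.6 = 0.427925
Binary case is linear: z₁(K₁−1)(1+V/F(K₂−1)) + z₂(K₂−1)(1+V/F(K₁−1)) = 0
⇒ V/F = [z₁(K₁−1)+z₂(K₂−1)] / [−(K₁−1)(K₂−1)] = 0.64786/0.79583 = 0.8141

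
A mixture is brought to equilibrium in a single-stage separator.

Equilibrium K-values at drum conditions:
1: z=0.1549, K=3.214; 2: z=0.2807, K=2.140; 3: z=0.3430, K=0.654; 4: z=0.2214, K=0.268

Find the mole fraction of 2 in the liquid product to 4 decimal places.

Newton iteration, β⁰ = 0.36:
  β = 0.3600: g = 0.06211, g' = -0.6908 → β = 0.4499
  β = 0.4499: g = 0.00112, g' = -0.6713 → β = 0.4516
Converged at β = 0.4516.
Compositions from xᵢ = zᵢ/(1+β(Kᵢ−1)), yᵢ = Kᵢxᵢ:
  1: x = 0.0775, y = 0.2490
  2: x = 0.1853, y = 0.3966
  3: x = 0.4065, y = 0.2659
  4: x = 0.3307, y = 0.0886

x_2 = 0.1853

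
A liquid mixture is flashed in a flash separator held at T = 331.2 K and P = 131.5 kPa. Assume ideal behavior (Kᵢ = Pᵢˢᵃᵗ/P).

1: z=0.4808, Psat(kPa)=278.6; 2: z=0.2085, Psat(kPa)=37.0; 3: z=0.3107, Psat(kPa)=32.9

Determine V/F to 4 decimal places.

V/F = 0.1879

Raoult's law: Kᵢ = Pᵢˢᵃᵗ/P = Pᵢˢᵃᵗ/131.5.
  K_1 = 278.6/131.5 = 2.118631, K_2 = 37.0/131.5 = 0.281369, K_3 = 32.9/131.5 = 0.250190
Newton iteration, V/F⁰ = 0.5:
  V/F = 0.5000: g = -0.26164, g' = -0.9568 → V/F = 0.2266
  V/F = 0.2266: g = -0.03052, g' = -0.7901 → V/F = 0.1879
Converged at V/F = 0.1879.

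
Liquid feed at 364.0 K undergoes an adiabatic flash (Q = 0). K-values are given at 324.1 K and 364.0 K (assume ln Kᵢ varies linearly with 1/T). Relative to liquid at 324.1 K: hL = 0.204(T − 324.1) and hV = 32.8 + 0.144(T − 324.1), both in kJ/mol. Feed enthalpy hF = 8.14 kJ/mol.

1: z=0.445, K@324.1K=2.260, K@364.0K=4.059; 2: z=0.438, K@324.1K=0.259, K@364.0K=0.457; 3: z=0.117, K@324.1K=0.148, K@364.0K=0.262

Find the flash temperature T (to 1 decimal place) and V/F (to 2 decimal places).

Adiabatic flash: solve Rachford–Rice at each trial T, then check hF = ψ·hV(T) + (1−ψ)·hL(T).
  T = 324.1 K: K = (2.260, 0.259, 0.148), RR gives ψ = 0.141, H_out = 4.639 kJ/mol
  T = 364.0 K: K = (4.059, 0.457, 0.262), RR gives ψ = 0.573, H_out = 25.551 kJ/mol
  T = 344.1 K: K = (3.083, 0.350, 0.200), RR gives ψ = 0.385, H_out = 16.231 kJ/mol
  T = 334.1 K: K = (2.652, 0.302, 0.173), RR gives ψ = 0.277, H_out = 10.962 kJ/mol
  T = 329.1 K: K = (2.451, 0.280, 0.160), RR gives ψ = 0.214, H_out = 7.984 kJ/mol
  T = 331.6 K: K = (2.550, 0.291, 0.167), RR gives ψ = 0.247, H_out = 9.511 kJ/mol
  T = 330.4 K: K = (2.502, 0.286, 0.163), RR gives ψ = 0.231, H_out = 8.788 kJ/mol
  T = 329.8 K: K = (2.479, 0.283, 0.162), RR gives ψ = 0.224, H_out = 8.420 kJ/mol
  T = 329.5 K: K = (2.467, 0.282, 0.161), RR gives ψ = 0.220, H_out = 8.234 kJ/mol
Linear interpolation between T = 329.1 (H_out = 7.984) and T = 329.5 (H_out = 8.234) on hF = 8.14 gives T ≈ 329.3 K, at which ψ = 0.22.

T = 329.3 K, V/F = 0.22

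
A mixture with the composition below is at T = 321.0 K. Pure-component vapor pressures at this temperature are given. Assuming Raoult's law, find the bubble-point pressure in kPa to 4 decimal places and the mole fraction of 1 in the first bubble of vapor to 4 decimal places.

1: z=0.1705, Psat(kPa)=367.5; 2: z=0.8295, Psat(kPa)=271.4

At the bubble point ψ → 0, so ΣzᵢKᵢ = 1 with Kᵢ = Pᵢˢᵃᵗ/P ⇒ P = ΣzᵢPᵢˢᵃᵗ.
P = 0.1705·367.5 + 0.8295·271.4 = 287.7851 kPa
yᵢ = zᵢPᵢˢᵃᵗ/P ⇒ y_1 = 0.1705·367.5/287.7851 = 0.2177

Pbub = 287.7851 kPa, y_1 = 0.2177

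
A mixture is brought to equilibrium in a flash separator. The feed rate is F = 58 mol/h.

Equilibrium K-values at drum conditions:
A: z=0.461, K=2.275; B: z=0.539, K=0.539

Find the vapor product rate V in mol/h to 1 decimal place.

Material balance + equilibrium reduce to Σ zᵢ(Kᵢ−1)/(1+β(Kᵢ−1)) = 0.
Check two-phase: ΣzᵢKᵢ = 1.339 > 1 and Σzᵢ/Kᵢ = 1.203 > 1, so g(0) = 0.339 > 0 and g(1) = -0.203 < 0.
Newton iteration, β⁰ = 0.57:
  β = 0.570: g = 0.0033, g' = -0.462 → β = 0.577
Converged at β = 0.577.
Then V = β·F = 0.5773·58 = 33.5 mol/h and L = F − V = 24.5 mol/h.

V = 33.5 mol/h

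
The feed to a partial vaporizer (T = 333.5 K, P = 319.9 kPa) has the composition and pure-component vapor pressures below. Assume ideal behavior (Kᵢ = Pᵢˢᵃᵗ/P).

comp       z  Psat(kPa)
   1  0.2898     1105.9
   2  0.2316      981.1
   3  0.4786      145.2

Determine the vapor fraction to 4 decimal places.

ψ = 0.7442

Raoult's law: Kᵢ = Pᵢˢᵃᵗ/P = Pᵢˢᵃᵗ/319.9.
  K_1 = 1105.9/319.9 = 3.457018, K_2 = 981.1/319.9 = 3.066896, K_3 = 145.2/319.9 = 0.453892
Let ψ = V/F and solve Σ zᵢ(Kᵢ−1)/(1+ψ(Kᵢ−1)) = 0.
Feasibility: ΣzᵢKᵢ = 1.9294, Σzᵢ/Kᵢ = 1.2138 — both > 1, two phases present.
Newton iteration, ψ⁰ = 0.5:
  ψ = 0.5000: g = 0.19538, g' = -0.8617 → ψ = 0.7268
  ψ = 0.7268: g = 0.01356, g' = -0.7759 → ψ = 0.7442
Converged at ψ = 0.7442.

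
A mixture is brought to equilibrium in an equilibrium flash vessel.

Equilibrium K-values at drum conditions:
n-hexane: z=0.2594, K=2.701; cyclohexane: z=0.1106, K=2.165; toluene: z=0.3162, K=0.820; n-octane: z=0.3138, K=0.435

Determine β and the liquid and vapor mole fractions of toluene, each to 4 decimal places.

Material balance + equilibrium reduce to Σ zᵢ(Kᵢ−1)/(1+β(Kᵢ−1)) = 0.
g(0) = ΣzᵢKᵢ − 1 = 0.3359 and g(1) = 1 − Σzᵢ/Kᵢ = -0.2541, so a root lies in (0, 1).
Newton–Raphson from β = 0.57:
  β = 0.5700: g = -0.02348, g' = -0.4784 → β = 0.5209
  β = 0.5209: g = 0.00009, g' = -0.4828 → β = 0.5211
Converged at β = 0.5211.
Compositions from xᵢ = zᵢ/(1+β(Kᵢ−1)), yᵢ = Kᵢxᵢ:
  n-hexane: x = 0.1375, y = 0.3714
  cyclohexane: x = 0.0688, y = 0.1490
  toluene: x = 0.3489, y = 0.2861
  n-octane: x = 0.4447, y = 0.1935

β = 0.5211, x_toluene = 0.3489, y_toluene = 0.2861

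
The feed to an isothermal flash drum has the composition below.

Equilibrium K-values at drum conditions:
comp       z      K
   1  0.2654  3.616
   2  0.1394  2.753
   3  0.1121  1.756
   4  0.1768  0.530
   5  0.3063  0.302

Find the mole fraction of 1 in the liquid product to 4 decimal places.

x_1 = 0.1076

Iterate (Newton) starting at ψ = 0.3:
  ψ = 0.3000: g = 0.25107, g' = -1.0884 → ψ = 0.5307
  ψ = 0.5307: g = 0.02750, g' = -0.9118 → ψ = 0.5608
Converged at ψ = 0.5608.
Compositions from xᵢ = zᵢ/(1+ψ(Kᵢ−1)), yᵢ = Kᵢxᵢ:
  1: x = 0.1076, y = 0.3890
  2: x = 0.0703, y = 0.1935
  3: x = 0.0787, y = 0.1382
  4: x = 0.2401, y = 0.1272
  5: x = 0.5033, y = 0.1520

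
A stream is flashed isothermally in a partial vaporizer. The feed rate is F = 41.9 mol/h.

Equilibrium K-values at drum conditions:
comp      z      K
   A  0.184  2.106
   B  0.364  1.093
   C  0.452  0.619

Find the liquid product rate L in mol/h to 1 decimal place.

Rachford–Rice: g(V/F) = Σ zᵢ(Kᵢ−1)/(1+V/F(Kᵢ−1)) = 0.
Check two-phase: ΣzᵢKᵢ = 1.065 > 1 and Σzᵢ/Kᵢ = 1.151 > 1, so g(0) = 0.065 > 0 and g(1) = -0.151 < 0.
Iterate (Newton) starting at V/F = 0.5:
  V/F = 0.500: g = -0.0494, g' = -0.196 → V/F = 0.249
  V/F = 0.249: g = 0.0025, g' = -0.222 → V/F = 0.260
Converged at V/F = 0.260.
Then V = V/F·F = 0.2598·41.9 = 10.9 mol/h and L = F − V = 31.0 mol/h.

L = 31.0 mol/h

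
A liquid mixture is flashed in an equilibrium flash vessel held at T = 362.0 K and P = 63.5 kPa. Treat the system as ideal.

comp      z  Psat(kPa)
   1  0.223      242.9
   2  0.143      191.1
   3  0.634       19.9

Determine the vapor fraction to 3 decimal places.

Raoult's law: Kᵢ = Pᵢˢᵃᵗ/P = Pᵢˢᵃᵗ/63.5.
  K_1 = 242.9/63.5 = 3.82520, K_2 = 191.1/63.5 = 3.00945, K_3 = 19.9/63.5 = 0.31339
Material balance + equilibrium reduce to Σ zᵢ(Kᵢ−1)/(1+ψ(Kᵢ−1)) = 0.
g(0) = ΣzᵢKᵢ − 1 = 0.482 and g(1) = 1 − Σzᵢ/Kᵢ = -1.129, so a root lies in (0, 1).
Iterate (Newton) starting at ψ = 0.31:
  ψ = 0.310: g = -0.0401, g' = -1.207 → ψ = 0.277
Converged at ψ = 0.277.

ψ = 0.277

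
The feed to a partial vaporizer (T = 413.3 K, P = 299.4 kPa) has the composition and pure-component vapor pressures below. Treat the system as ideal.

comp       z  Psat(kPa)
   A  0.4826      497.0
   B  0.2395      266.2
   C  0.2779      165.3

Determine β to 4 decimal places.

Raoult's law: Kᵢ = Pᵢˢᵃᵗ/P = Pᵢˢᵃᵗ/299.4.
  K_A = 497.0/299.4 = 1.659987, K_B = 266.2/299.4 = 0.889112, K_C = 165.3/299.4 = 0.552104
Let β = V/F and solve Σ zᵢ(Kᵢ−1)/(1+β(Kᵢ−1)) = 0.
Feasibility: ΣzᵢKᵢ = 1.1675, Σzᵢ/Kᵢ = 1.0634 — both > 1, two phases present.
Iterate (Newton) starting at β = 0.58:
  β = 0.5800: g = 0.03380, g' = -0.2150 → β = 0.7372
  β = 0.7372: g = -0.00049, g' = -0.2229 → β = 0.7350
Converged at β = 0.7350.

β = 0.7350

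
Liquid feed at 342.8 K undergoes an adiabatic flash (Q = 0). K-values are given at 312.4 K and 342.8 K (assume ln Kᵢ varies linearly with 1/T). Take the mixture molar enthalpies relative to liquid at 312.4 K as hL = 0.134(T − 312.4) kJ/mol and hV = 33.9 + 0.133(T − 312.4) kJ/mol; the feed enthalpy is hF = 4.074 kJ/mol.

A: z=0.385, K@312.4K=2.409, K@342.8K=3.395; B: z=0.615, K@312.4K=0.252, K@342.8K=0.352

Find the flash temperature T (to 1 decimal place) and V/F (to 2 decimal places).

T = 315.2 K, V/F = 0.11

Adiabatic flash: solve Rachford–Rice at each trial T, then check hF = ψ·hV(T) + (1−ψ)·hL(T).
  T = 312.4 K: K = (2.409, 0.252), RR gives ψ = 0.078, H_out = 2.652 kJ/mol
  T = 342.8 K: K = (3.395, 0.352), RR gives ψ = 0.337, H_out = 15.500 kJ/mol
  T = 327.6 K: K = (2.883, 0.300), RR gives ψ = 0.223, H_out = 9.609 kJ/mol
  T = 320.0 K: K = (2.641, 0.276), RR gives ψ = 0.157, H_out = 6.328 kJ/mol
  T = 316.2 K: K = (2.524, 0.264), RR gives ψ = 0.119, H_out = 4.551 kJ/mol
  T = 314.3 K: K = (2.466, 0.258), RR gives ψ = 0.099, H_out = 3.618 kJ/mol
Linear interpolation between T = 314.3 (H_out = 3.618) and T = 316.2 (H_out = 4.551) on hF = 4.074 gives T ≈ 315.2 K, at which ψ = 0.11.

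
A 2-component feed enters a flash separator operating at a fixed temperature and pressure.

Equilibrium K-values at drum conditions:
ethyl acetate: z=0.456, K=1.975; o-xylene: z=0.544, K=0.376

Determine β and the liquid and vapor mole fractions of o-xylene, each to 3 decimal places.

Binary case is linear: z₁(K₁−1)(1+β(K₂−1)) + z₂(K₂−1)(1+β(K₁−1)) = 0
⇒ β = [z₁(K₁−1)+z₂(K₂−1)] / [−(K₁−1)(K₂−1)] = 0.1051/0.6084 = 0.173
Compositions from xᵢ = zᵢ/(1+β(Kᵢ−1)), yᵢ = Kᵢxᵢ:
  ethyl acetate: x = 0.390, y = 0.771
  o-xylene: x = 0.610, y = 0.229

β = 0.173, x_o-xylene = 0.610, y_o-xylene = 0.229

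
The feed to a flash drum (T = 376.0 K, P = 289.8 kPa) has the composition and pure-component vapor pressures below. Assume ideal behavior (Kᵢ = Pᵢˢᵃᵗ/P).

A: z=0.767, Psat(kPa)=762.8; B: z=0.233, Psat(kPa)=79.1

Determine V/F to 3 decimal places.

V/F = 0.912

Raoult's law: Kᵢ = Pᵢˢᵃᵗ/P = Pᵢˢᵃᵗ/289.8.
  K_A = 762.8/289.8 = 2.63216, K_B = 79.1/289.8 = 0.27295
Material balance + equilibrium reduce to Σ zᵢ(Kᵢ−1)/(1+V/F(Kᵢ−1)) = 0.
Check two-phase: ΣzᵢKᵢ = 2.082 > 1 and Σzᵢ/Kᵢ = 1.145 > 1, so g(0) = 1.082 > 0 and g(1) = -0.145 < 0.
Iterate (Newton) starting at V/F = 0.5:
  V/F = 0.500: g = 0.4232, g' = -0.924 → V/F = 0.958
  V/F = 0.958: g = -0.0702, g' = -1.649 → V/F = 0.916
  V/F = 0.916: g = -0.0049, g' = -1.431 → V/F = 0.912
Converged at V/F = 0.912.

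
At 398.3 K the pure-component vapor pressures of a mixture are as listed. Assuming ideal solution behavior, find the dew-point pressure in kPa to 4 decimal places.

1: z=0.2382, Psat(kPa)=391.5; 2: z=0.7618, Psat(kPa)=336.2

At the dew point ψ → 1, so Σzᵢ/Kᵢ = 1 with Kᵢ = Pᵢˢᵃᵗ/P ⇒ 1/P = Σzᵢ/Pᵢˢᵃᵗ.
1/P = 0.2382/391.5 + 0.7618/336.2 = 0.0028743 ⇒ P = 347.9057 kPa

Pdew = 347.9057 kPa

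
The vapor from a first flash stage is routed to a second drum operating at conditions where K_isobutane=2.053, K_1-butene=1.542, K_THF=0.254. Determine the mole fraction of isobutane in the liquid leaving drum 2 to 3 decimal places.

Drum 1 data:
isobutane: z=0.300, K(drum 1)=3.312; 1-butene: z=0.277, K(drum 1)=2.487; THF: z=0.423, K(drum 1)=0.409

Drum 1:
Material balance + equilibrium reduce to Σ zᵢ(Kᵢ−1)/(1+ψ₁(Kᵢ−1)) = 0.
Feasibility: ΣzᵢKᵢ = 1.856, Σzᵢ/Kᵢ = 1.236 — both > 1, two phases present.
Newton–Raphson from ψ₁ = 0.5:
  ψ₁ = 0.500: g = 0.2031, g' = -0.844 → ψ₁ = 0.741
  ψ₁ = 0.741: g = 0.0072, g' = -0.824 → ψ₁ = 0.749
Converged at ψ₁ = 0.749.
Drum-1 compositions:
  isobutane: x = 0.110, y = 0.364
  1-butene: x = 0.131, y = 0.326
  THF: x = 0.759, y = 0.311
Drum-2 feed = drum-1 vapor: z₂ = (0.3636, 0.3258, 0.3105).
Drum 2:
Material balance + equilibrium reduce to Σ zᵢ(Kᵢ−1)/(1+ψ₂(Kᵢ−1)) = 0.
g(0) = ΣzᵢKᵢ − 1 = 0.328 and g(1) = 1 − Σzᵢ/Kᵢ = -0.611, so a root lies in (0, 1).
Newton–Raphson from ψ₂ = 0.48:
  ψ₂ = 0.480: g = 0.0337, g' = -0.658 → ψ₂ = 0.531
  ψ₂ = 0.531: g = -0.0010, g' = -0.698 → ψ₂ = 0.530
Converged at ψ₂ = 0.530.
  isobutane: x = 0.233, y = 0.479
  1-butene: x = 0.253, y = 0.390
  THF: x = 0.513, y = 0.130

x_isobutane (drum 2) = 0.233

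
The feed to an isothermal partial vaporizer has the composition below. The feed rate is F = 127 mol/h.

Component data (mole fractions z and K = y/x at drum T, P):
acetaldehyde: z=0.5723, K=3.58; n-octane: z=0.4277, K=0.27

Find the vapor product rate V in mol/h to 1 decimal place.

Binary case is linear: z₁(K₁−1)(1+ψ(K₂−1)) + z₂(K₂−1)(1+ψ(K₁−1)) = 0
⇒ ψ = [z₁(K₁−1)+z₂(K₂−1)] / [−(K₁−1)(K₂−1)] = 1.16431/1.88340 = 0.6182
Then V = ψ·F = 0.6182·127 = 78.5 mol/h and L = F − V = 48.5 mol/h.

V = 78.5 mol/h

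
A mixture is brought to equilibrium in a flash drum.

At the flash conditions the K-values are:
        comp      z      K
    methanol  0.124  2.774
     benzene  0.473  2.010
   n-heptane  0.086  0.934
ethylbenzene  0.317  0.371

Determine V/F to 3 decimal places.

V/F = 0.724

Rachford–Rice: g(V/F) = Σ zᵢ(Kᵢ−1)/(1+V/F(Kᵢ−1)) = 0.
g(0) = ΣzᵢKᵢ − 1 = 0.493 and g(1) = 1 − Σzᵢ/Kᵢ = -0.227, so a root lies in (0, 1).
Newton–Raphson from V/F = 0.5:
  V/F = 0.500: g = 0.1373, g' = -0.590 → V/F = 0.733
  V/F = 0.733: g = -0.0056, g' = -0.665 → V/F = 0.724
Converged at V/F = 0.724.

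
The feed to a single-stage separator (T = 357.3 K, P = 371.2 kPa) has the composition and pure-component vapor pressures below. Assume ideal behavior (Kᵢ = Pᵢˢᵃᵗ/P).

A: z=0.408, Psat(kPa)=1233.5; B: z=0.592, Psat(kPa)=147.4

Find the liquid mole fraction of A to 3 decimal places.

Raoult's law: Kᵢ = Pᵢˢᵃᵗ/P = Pᵢˢᵃᵗ/371.2.
  K_A = 1233.5/371.2 = 3.32301, K_B = 147.4/371.2 = 0.39709
Material balance + equilibrium reduce to Σ zᵢ(Kᵢ−1)/(1+V/F(Kᵢ−1)) = 0.
g(0) = ΣzᵢKᵢ − 1 = 0.591 and g(1) = 1 − Σzᵢ/Kᵢ = -0.614, so a root lies in (0, 1).
Binary case is linear: z₁(K₁−1)(1+V/F(K₂−1)) + z₂(K₂−1)(1+V/F(K₁−1)) = 0
⇒ V/F = [z₁(K₁−1)+z₂(K₂−1)] / [−(K₁−1)(K₂−1)] = 0.5909/1.4006 = 0.422
Compositions from xᵢ = zᵢ/(1+V/F(Kᵢ−1)), yᵢ = Kᵢxᵢ:
  A: x = 0.206, y = 0.685
  B: x = 0.794, y = 0.315

x_A = 0.206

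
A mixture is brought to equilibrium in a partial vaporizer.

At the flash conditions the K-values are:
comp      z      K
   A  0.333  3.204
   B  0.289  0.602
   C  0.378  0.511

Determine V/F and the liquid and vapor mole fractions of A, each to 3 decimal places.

Rachford–Rice: g(V/F) = Σ zᵢ(Kᵢ−1)/(1+V/F(Kᵢ−1)) = 0.
g(0) = ΣzᵢKᵢ − 1 = 0.434 and g(1) = 1 − Σzᵢ/Kᵢ = -0.324, so a root lies in (0, 1).
Iterate (Newton) starting at V/F = 0.54:
  V/F = 0.540: g = -0.0626, g' = -0.578 → V/F = 0.432
  V/F = 0.432: g = 0.0028, g' = -0.637 → V/F = 0.436
Converged at V/F = 0.436.
Compositions from xᵢ = zᵢ/(1+V/F(Kᵢ−1)), yᵢ = Kᵢxᵢ:
  A: x = 0.170, y = 0.544
  B: x = 0.350, y = 0.211
  C: x = 0.481, y = 0.246

V/F = 0.436, x_A = 0.170, y_A = 0.544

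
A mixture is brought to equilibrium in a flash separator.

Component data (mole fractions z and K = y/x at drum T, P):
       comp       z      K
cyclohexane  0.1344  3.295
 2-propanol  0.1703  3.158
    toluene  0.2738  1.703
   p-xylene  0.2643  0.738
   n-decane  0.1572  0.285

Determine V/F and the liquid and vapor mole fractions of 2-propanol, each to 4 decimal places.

V/F = 0.8226, x_2-propanol = 0.0614, y_2-propanol = 0.1938

Iterate (Newton) starting at V/F = 0.5:
  V/F = 0.5000: g = 0.20820, g' = -0.6298 → V/F = 0.8306
  V/F = 0.8306: g = -0.00600, g' = -0.7563 → V/F = 0.8227
  V/F = 0.8227: g = -0.00004, g' = -0.7456 → V/F = 0.8226
Converged at V/F = 0.8226.
Compositions from xᵢ = zᵢ/(1+V/F(Kᵢ−1)), yᵢ = Kᵢxᵢ:
  cyclohexane: x = 0.0465, y = 0.1533
  2-propanol: x = 0.0614, y = 0.1938
  toluene: x = 0.1735, y = 0.2954
  p-xylene: x = 0.3369, y = 0.2486
  n-decane: x = 0.3817, y = 0.1088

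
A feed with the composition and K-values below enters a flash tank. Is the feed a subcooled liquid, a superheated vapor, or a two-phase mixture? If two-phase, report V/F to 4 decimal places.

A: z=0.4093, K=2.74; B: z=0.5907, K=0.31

two-phase, V/F = 0.2537

ΣzᵢKᵢ = 1.3046; Σzᵢ/Kᵢ = 2.0549.
Both exceed 1, so a two-phase solution exists.
Let ψ = V/F and solve Σ zᵢ(Kᵢ−1)/(1+ψ(Kᵢ−1)) = 0.
Binary case is linear: z₁(K₁−1)(1+ψ(K₂−1)) + z₂(K₂−1)(1+ψ(K₁−1)) = 0
⇒ ψ = [z₁(K₁−1)+z₂(K₂−1)] / [−(K₁−1)(K₂−1)] = 0.30460/1.20060 = 0.2537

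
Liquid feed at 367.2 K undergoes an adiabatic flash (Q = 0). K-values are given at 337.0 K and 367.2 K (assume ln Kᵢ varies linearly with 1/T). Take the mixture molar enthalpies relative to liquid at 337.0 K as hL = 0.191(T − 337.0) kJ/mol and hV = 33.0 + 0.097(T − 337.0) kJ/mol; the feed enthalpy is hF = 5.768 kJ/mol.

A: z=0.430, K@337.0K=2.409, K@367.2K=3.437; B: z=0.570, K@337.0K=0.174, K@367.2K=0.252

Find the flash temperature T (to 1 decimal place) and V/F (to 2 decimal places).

Adiabatic flash: solve Rachford–Rice at each trial T, then check hF = ψ·hV(T) + (1−ψ)·hL(T).
  T = 337.0 K: K = (2.409, 0.174), RR gives ψ = 0.116, H_out = 3.829 kJ/mol
  T = 367.2 K: K = (3.437, 0.252), RR gives ψ = 0.341, H_out = 16.052 kJ/mol
  T = 352.1 K: K = (2.899, 0.211), RR gives ψ = 0.245, H_out = 10.620 kJ/mol
  T = 344.6 K: K = (2.650, 0.192), RR gives ψ = 0.187, H_out = 7.483 kJ/mol
  T = 340.8 K: K = (2.528, 0.183), RR gives ψ = 0.153, H_out = 5.728 kJ/mol
  T = 342.7 K: K = (2.589, 0.188), RR gives ψ = 0.170, H_out = 6.621 kJ/mol
Linear interpolation between T = 340.8 (H_out = 5.728) and T = 342.7 (H_out = 6.621) on hF = 5.768 gives T ≈ 340.9 K, at which ψ = 0.15.

T = 340.9 K, V/F = 0.15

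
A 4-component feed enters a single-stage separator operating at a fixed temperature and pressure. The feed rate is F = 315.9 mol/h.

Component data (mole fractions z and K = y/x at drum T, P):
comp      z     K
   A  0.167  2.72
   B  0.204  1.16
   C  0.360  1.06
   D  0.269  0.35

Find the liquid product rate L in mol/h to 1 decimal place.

L = 201.2 mol/h

Let ψ = V/F and solve Σ zᵢ(Kᵢ−1)/(1+ψ(Kᵢ−1)) = 0.
Feasibility: ΣzᵢKᵢ = 1.167, Σzᵢ/Kᵢ = 1.345 — both > 1, two phases present.
Newton–Raphson from ψ = 0.31:
  ψ = 0.310: g = 0.0207, g' = -0.394 → ψ = 0.362
  ψ = 0.362: g = 0.0002, g' = -0.388 → ψ = 0.363
Converged at ψ = 0.363.
Then V = ψ·F = 0.3629·315.9 = 114.7 mol/h and L = F − V = 201.2 mol/h.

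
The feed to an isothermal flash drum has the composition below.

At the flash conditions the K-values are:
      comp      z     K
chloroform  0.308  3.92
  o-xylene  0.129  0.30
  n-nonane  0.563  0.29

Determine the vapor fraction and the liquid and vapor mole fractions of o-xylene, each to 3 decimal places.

ψ = 0.198, x_o-xylene = 0.150, y_o-xylene = 0.045

Newton–Raphson from ψ = 0.5:
  ψ = 0.500: g = -0.3931, g' = -1.266 → ψ = 0.189
  ψ = 0.189: g = 0.0131, g' = -1.551 → ψ = 0.198
Converged at ψ = 0.198.
Compositions from xᵢ = zᵢ/(1+ψ(Kᵢ−1)), yᵢ = Kᵢxᵢ:
  chloroform: x = 0.195, y = 0.765
  o-xylene: x = 0.150, y = 0.045
  n-nonane: x = 0.655, y = 0.190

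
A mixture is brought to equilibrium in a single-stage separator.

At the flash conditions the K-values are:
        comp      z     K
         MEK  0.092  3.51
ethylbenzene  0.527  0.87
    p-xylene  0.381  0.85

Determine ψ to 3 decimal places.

Material balance + equilibrium reduce to Σ zᵢ(Kᵢ−1)/(1+ψ(Kᵢ−1)) = 0.
g(0) = ΣzᵢKᵢ − 1 = 0.105 and g(1) = 1 − Σzᵢ/Kᵢ = -0.080, so a root lies in (0, 1).
Newton–Raphson from ψ = 0.45:
  ψ = 0.450: g = -0.0256, g' = -0.148 → ψ = 0.277
  ψ = 0.277: g = 0.0056, g' = -0.221 → ψ = 0.302
  ψ = 0.302: g = 0.0002, g' = -0.207 → ψ = 0.303
Converged at ψ = 0.303.

ψ = 0.303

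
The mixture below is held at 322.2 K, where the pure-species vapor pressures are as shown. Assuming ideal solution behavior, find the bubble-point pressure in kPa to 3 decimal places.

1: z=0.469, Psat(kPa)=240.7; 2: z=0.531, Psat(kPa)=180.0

Pbub = 208.468 kPa

At the bubble point ψ → 0, so ΣzᵢKᵢ = 1 with Kᵢ = Pᵢˢᵃᵗ/P ⇒ P = ΣzᵢPᵢˢᵃᵗ.
P = 0.469·240.7 + 0.531·180.0 = 208.468 kPa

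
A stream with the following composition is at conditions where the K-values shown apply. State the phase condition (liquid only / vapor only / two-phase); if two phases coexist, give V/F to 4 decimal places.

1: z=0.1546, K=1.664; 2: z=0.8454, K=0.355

ΣzᵢKᵢ = 0.5574; Σzᵢ/Kᵢ = 2.4743.
Since ΣzᵢKᵢ < 1 the mixture is below its bubble point — single liquid phase.

liquid only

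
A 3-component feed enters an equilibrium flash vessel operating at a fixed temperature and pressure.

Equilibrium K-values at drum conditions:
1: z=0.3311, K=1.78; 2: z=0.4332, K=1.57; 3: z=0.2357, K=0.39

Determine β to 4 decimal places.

Material balance + equilibrium reduce to Σ zᵢ(Kᵢ−1)/(1+β(Kᵢ−1)) = 0.
Check two-phase: ΣzᵢKᵢ = 1.3614 > 1 and Σzᵢ/Kᵢ = 1.0663 > 1, so g(0) = 0.3614 > 0 and g(1) = -0.0663 < 0.
Newton–Raphson from β = 0.5:
  β = 0.5000: g = 0.17108, g' = -0.3711 → β = 0.9611
  β = 0.9611: g = -0.04035, g' = -0.6369 → β = 0.8977
  β = 0.8977: g = -0.00256, g' = -0.5598 → β = 0.8931
Converged at β = 0.8931.

β = 0.8931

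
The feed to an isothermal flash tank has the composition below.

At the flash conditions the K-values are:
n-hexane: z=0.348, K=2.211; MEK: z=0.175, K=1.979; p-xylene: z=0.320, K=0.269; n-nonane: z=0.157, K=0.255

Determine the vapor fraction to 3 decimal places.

Rachford–Rice: g(ψ) = Σ zᵢ(Kᵢ−1)/(1+ψ(Kᵢ−1)) = 0.
g(0) = ΣzᵢKᵢ − 1 = 0.242 and g(1) = 1 − Σzᵢ/Kᵢ = -1.051, so a root lies in (0, 1).
Iterate (Newton) starting at ψ = 0.5:
  ψ = 0.500: g = -0.1776, g' = -0.920 → ψ = 0.307
  ψ = 0.307: g = -0.0143, g' = -0.801 → ψ = 0.289
Converged at ψ = 0.289.

ψ = 0.289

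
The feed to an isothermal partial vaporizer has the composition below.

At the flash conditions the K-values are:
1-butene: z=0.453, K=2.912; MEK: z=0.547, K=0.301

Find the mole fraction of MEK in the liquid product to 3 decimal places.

x_MEK = 0.732

Let ψ = V/F and solve Σ zᵢ(Kᵢ−1)/(1+ψ(Kᵢ−1)) = 0.
g(0) = ΣzᵢKᵢ − 1 = 0.484 and g(1) = 1 − Σzᵢ/Kᵢ = -0.973, so a root lies in (0, 1).
Newton iteration, ψ⁰ = 0.5:
  ψ = 0.500: g = -0.1450, g' = -1.064 → ψ = 0.364
  ψ = 0.364: g = -0.0019, g' = -1.057 → ψ = 0.362
Converged at ψ = 0.362.
Compositions from xᵢ = zᵢ/(1+ψ(Kᵢ−1)), yᵢ = Kᵢxᵢ:
  1-butene: x = 0.268, y = 0.780
  MEK: x = 0.732, y = 0.220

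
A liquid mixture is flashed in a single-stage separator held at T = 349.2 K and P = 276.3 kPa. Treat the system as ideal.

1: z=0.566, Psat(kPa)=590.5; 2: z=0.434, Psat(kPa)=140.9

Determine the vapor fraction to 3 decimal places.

Raoult's law: Kᵢ = Pᵢˢᵃᵗ/P = Pᵢˢᵃᵗ/276.3.
  K_1 = 590.5/276.3 = 2.13717, K_2 = 140.9/276.3 = 0.50995
Material balance + equilibrium reduce to Σ zᵢ(Kᵢ−1)/(1+ψ(Kᵢ−1)) = 0.
Feasibility: ΣzᵢKᵢ = 1.431, Σzᵢ/Kᵢ = 1.116 — both > 1, two phases present.
Binary case is linear: z₁(K₁−1)(1+ψ(K₂−1)) + z₂(K₂−1)(1+ψ(K₁−1)) = 0
⇒ ψ = [z₁(K₁−1)+z₂(K₂−1)] / [−(K₁−1)(K₂−1)] = 0.4310/0.5573 = 0.773

ψ = 0.773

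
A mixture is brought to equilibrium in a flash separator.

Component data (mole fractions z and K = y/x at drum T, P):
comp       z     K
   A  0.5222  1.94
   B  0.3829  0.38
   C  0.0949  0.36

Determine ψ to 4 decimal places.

Newton iteration, ψ⁰ = 0.5:
  ψ = 0.5000: g = -0.09945, g' = -0.6067 → ψ = 0.3361
  ψ = 0.3361: g = -0.00425, g' = -0.5644 → ψ = 0.3286
Converged at ψ = 0.3286.

ψ = 0.3286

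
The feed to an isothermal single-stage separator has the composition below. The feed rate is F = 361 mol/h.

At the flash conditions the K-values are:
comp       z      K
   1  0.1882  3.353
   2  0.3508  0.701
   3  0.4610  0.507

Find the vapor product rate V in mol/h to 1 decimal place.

V = 41.1 mol/h

Rachford–Rice: g(ψ) = Σ zᵢ(Kᵢ−1)/(1+ψ(Kᵢ−1)) = 0.
g(0) = ΣzᵢKᵢ − 1 = 0.1107 and g(1) = 1 − Σzᵢ/Kᵢ = -0.4658, so a root lies in (0, 1).
Iterate (Newton) starting at ψ = 0.54:
  ψ = 0.5400: g = -0.23979, g' = -0.4548 → ψ = 0.0128
  ψ = 0.0128: g = 0.09592, g' = -1.1272 → ψ = 0.0979
  ψ = 0.0979: g = 0.01311, g' = -0.8454 → ψ = 0.1134
  ψ = 0.1134: g = 0.00029, g' = -0.8087 → ψ = 0.1137
Converged at ψ = 0.1137.
Then V = ψ·F = 0.1137·361 = 41.1 mol/h and L = F − V = 319.9 mol/h.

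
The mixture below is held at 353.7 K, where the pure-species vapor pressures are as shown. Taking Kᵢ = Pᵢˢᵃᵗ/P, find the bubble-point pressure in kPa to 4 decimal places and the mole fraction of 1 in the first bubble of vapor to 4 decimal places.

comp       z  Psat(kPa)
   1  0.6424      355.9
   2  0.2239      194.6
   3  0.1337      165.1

Pbub = 294.2750 kPa, y_1 = 0.7769

At the bubble point ψ → 0, so ΣzᵢKᵢ = 1 with Kᵢ = Pᵢˢᵃᵗ/P ⇒ P = ΣzᵢPᵢˢᵃᵗ.
P = 0.6424·355.9 + 0.2239·194.6 + 0.1337·165.1 = 294.2750 kPa
yᵢ = zᵢPᵢˢᵃᵗ/P ⇒ y_1 = 0.6424·355.9/294.2750 = 0.7769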